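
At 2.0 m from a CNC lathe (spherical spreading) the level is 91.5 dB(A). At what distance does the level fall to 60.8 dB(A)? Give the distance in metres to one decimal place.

For a point source L₁ − L₂ = 20·log₁₀(r₂/r₁), so r₂ = r₁·10^((L₁−L₂)/20).
r₂ = 2.0·10^((91.5−60.8)/20) = 2.0·10^(30.7/20) = 68.55 m.

68.6 m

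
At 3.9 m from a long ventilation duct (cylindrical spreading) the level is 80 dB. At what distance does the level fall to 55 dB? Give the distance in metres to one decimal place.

The 25.0 dB drop corresponds to a distance ratio of 10^(25.0/10) for a line source.
r₂ = 3.9·10^((80−55)/10) = 3.9·10^(25.0/10) = 1233.29 m.

1233.3 m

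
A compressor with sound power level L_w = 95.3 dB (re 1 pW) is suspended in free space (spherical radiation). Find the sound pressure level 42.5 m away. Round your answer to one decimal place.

Free-field spherical radiation: L_p = L_w − 10·log₁₀(4π·r²), r = 42.5 m.
4π·r² = 2.27e+04 m², 10·log₁₀ of that is 43.560 dB.
L_p = 95.3 − 43.560 = 51.74 dB.

51.7 dB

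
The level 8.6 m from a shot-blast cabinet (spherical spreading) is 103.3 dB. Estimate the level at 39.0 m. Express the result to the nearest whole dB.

Spherical spreading from a point source gives a 20·log₁₀(r₂/r₁) drop.
L₂ = 103.3 − 20·log₁₀(39.0/8.6) = 103.3 − 13.131 = 90.17 dB.

90 dB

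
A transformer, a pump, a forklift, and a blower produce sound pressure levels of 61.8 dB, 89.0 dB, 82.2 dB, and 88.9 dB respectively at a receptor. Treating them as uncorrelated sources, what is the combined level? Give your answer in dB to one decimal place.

For uncorrelated sources the intensities add, so convert each level to linear form, sum, and take 10·log₁₀ of the total.
Σ 10^(L/10) = 10^(61.8/10) + 10^(89.0/10) + 10^(82.2/10) + 10^(88.9/10) = 1.738e+09.
L_total = 10·log₁₀(1.738e+09) = 92.40 dB.

92.4 dB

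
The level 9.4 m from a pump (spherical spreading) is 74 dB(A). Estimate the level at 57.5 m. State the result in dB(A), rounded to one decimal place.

For a point source, L₂ = L₁ − 20·log₁₀(r₂/r₁).
L₂ = 74 − 20·log₁₀(57.5/9.4) = 74 − 15.731 = 58.27 dB(A).

58.3 dB(A)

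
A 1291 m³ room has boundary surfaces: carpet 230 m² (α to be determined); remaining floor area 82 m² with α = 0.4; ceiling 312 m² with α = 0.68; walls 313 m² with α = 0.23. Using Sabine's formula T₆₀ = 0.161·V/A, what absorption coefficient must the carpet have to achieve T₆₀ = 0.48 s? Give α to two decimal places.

From T₆₀ = 0.161·V/A, the target T₆₀ = 0.48 s needs A = 0.161·1291/0.48 = 433.02 m².
Absorption from the other surfaces = 82·0.4 + 312·0.68 + 313·0.23 = 316.95 m², so the carpet must supply 116.07 m² over 230 m².
α = 116.07/230 = 0.505.

0.50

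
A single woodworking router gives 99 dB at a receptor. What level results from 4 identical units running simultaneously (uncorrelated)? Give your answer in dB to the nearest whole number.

L_total = L₁ + 10·log₁₀ N for N identical incoherent sources.
L_total = 99 + 10·log₁₀(4) = 99 + 6.021 = 105.02 dB.

105 dB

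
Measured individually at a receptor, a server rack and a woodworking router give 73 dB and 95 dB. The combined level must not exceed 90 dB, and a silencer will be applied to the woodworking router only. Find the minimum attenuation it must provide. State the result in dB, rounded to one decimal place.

5.1 dB

Fixed contribution from the other source: Σ 10^(L/10) = 10^(73/10) = 1.995e+07 (73.00 dB).
To meet 90 dB overall, the treated woodworking router may contribute at most 10^(90/10) − 1.995e+07 = 9.800e+08, i.e. 89.91 dB.
So the woodworking router must be reduced from 95 to 89.91 dB: IL = 5.09 dB.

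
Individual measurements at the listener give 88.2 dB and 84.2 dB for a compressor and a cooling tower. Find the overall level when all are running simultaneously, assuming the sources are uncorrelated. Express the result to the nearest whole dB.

90 dB

Incoherent sources combine by intensity addition: L_total = 10·log₁₀(Σ 10^(L_i/10)).
Σ 10^(L/10) = 10^(88.2/10) + 10^(84.2/10) = 9.237e+08.
L_total = 10·log₁₀(9.237e+08) = 89.66 dB.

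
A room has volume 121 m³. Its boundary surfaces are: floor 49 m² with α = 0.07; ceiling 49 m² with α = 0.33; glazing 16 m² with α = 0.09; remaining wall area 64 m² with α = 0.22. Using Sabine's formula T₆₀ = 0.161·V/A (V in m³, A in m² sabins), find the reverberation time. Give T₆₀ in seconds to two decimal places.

Summing Sᵢαᵢ: 49·0.07 + 49·0.33 + 16·0.09 + 64·0.22 = 35.12 m².
T₆₀ = 0.161 × 121 / 35.12 = 0.555 s.

0.55 s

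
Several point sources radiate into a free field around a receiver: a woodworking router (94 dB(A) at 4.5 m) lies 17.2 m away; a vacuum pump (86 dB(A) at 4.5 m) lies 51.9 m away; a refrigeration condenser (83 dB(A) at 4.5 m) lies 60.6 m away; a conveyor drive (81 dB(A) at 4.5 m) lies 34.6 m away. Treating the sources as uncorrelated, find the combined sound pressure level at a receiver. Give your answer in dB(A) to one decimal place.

Propagate each source to the receiver with L = L_ref − 20·log₁₀(r/r_ref), then add intensities.
woodworking router: 94 − 20·log₁₀(17.2/4.5) = 94 − 11.65 = 82.35 dB(A).
vacuum pump: 86 − 20·log₁₀(51.9/4.5) = 86 − 21.24 = 64.76 dB(A).
refrigeration condenser: 83 − 20·log₁₀(60.6/4.5) = 83 − 22.59 = 60.41 dB(A).
conveyor drive: 81 − 20·log₁₀(34.6/4.5) = 81 − 17.72 = 63.28 dB(A).
Σ 10^(L/10) = 1.782e+08 → L_total = 10·log₁₀(1.782e+08) = 82.51 dB(A).

82.5 dB(A)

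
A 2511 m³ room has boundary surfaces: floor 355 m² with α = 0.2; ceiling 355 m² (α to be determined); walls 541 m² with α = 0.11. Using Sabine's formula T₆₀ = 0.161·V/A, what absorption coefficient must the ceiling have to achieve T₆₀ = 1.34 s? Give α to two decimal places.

0.48

A = 0.161·V/T₆₀ = 0.161·2511/1.34 = 301.69 m² sabins.
Absorption from the other surfaces = 355·0.2 + 541·0.11 = 130.51 m², so the ceiling must supply 171.18 m² over 355 m².
α = 171.18/355 = 0.482.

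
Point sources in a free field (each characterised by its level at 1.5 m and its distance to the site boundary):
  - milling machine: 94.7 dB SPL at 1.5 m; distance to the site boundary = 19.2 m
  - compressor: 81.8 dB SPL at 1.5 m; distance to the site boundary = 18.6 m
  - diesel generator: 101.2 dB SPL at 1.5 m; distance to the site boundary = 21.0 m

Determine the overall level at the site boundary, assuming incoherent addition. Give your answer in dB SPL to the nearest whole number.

Apply inverse-square spreading to bring every level to the receiver, then sum 10^(L/10).
milling machine: 94.7 − 20·log₁₀(19.2/1.5) = 94.7 − 22.14 = 72.56 dB SPL.
compressor: 81.8 − 20·log₁₀(18.6/1.5) = 81.8 − 21.87 = 59.93 dB SPL.
diesel generator: 101.2 − 20·log₁₀(21.0/1.5) = 101.2 − 22.92 = 78.28 dB SPL.
Σ 10^(L/10) = 8.626e+07 → L_total = 10·log₁₀(8.626e+07) = 79.36 dB SPL.

79 dB SPL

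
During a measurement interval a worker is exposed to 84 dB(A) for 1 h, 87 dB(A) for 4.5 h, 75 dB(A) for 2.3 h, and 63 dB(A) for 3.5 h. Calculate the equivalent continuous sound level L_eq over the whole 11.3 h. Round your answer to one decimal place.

83.6 dB(A)

The energy average is taken in the linear domain: L_eq = 10·log₁₀[(Σ tᵢ·10^(Lᵢ/10))/T], T = 11.3 h.
Σ tᵢ·10^(Lᵢ/10) = 1·10^(84/10) + 4.5·10^(87/10) + 2.3·10^(75/10) + 3.5·10^(63/10) = 2.586e+09.
L_eq = 10·log₁₀(2.586e+09/11.3) = 83.60 dB(A).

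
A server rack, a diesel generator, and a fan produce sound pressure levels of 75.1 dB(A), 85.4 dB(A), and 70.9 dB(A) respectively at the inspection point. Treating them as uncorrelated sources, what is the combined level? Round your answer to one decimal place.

Incoherent sources combine by intensity addition: L_total = 10·log₁₀(Σ 10^(L_i/10)).
Σ 10^(L/10) = 10^(75.1/10) + 10^(85.4/10) + 10^(70.9/10) = 3.914e+08.
L_total = 10·log₁₀(3.914e+08) = 85.93 dB(A).

85.9 dB(A)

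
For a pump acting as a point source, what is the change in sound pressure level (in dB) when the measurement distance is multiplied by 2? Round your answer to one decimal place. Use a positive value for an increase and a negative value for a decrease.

-6.0 dB

A point source loses 6 dB per doubling of distance; generally ΔL = −20·log₁₀(r₂/r₁).
ΔL = −20·log₁₀(2) = -6.02 dB.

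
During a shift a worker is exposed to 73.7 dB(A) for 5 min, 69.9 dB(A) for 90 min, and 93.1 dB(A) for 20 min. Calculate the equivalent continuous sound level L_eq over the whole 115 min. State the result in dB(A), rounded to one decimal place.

The energy average is taken in the linear domain: L_eq = 10·log₁₀[(Σ tᵢ·10^(Lᵢ/10))/T], T = 115 min.
Σ tᵢ·10^(Lᵢ/10) = 5·10^(73.7/10) + 90·10^(69.9/10) + 20·10^(93.1/10) = 4.183e+10.
L_eq = 10·log₁₀(4.183e+10/115) = 85.61 dB(A).

85.6 dB(A)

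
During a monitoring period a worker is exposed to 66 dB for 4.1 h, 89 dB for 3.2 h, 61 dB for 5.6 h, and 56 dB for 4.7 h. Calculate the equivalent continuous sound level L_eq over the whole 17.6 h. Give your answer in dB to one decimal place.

81.6 dB

Weight each interval's intensity by its duration and average over T = 17.6 h:
Σ tᵢ·10^(Lᵢ/10) = 4.1·10^(66/10) + 3.2·10^(89/10) + 5.6·10^(61/10) + 4.7·10^(56/10) = 2.567e+09.
L_eq = 10·log₁₀(2.567e+09/17.6) = 81.64 dB.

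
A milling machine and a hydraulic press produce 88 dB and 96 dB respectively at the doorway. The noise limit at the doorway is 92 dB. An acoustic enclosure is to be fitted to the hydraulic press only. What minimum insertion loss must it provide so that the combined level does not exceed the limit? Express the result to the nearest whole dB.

6 dB

Fixed contribution from the other source: Σ 10^(L/10) = 10^(88/10) = 6.310e+08 (88.00 dB).
To meet 92 dB overall, the treated hydraulic press may contribute at most 10^(92/10) − 6.310e+08 = 9.539e+08, i.e. 89.80 dB.
Required insertion loss = 96 − 89.80 = 6.20 dB.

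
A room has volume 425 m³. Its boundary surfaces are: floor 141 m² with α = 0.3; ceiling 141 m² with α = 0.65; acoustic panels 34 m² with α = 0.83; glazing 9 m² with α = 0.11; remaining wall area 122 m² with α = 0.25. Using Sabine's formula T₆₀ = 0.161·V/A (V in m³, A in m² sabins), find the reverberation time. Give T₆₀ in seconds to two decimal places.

A = Σ Sᵢαᵢ = 141·0.3 + 141·0.65 + 34·0.83 + 9·0.11 + 122·0.25 = 193.66 m².
T₆₀ = 0.161 × 425 / 193.66 = 0.353 s.

0.35 s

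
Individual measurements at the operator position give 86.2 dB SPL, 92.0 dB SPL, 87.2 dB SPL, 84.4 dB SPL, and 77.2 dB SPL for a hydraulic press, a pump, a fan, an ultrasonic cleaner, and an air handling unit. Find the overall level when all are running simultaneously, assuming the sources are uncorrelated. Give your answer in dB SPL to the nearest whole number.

For uncorrelated sources the intensities add, so convert each level to linear form, sum, and take 10·log₁₀ of the total.
Σ 10^(L/10) = 10^(86.2/10) + 10^(92.0/10) + 10^(87.2/10) + 10^(84.4/10) + 10^(77.2/10) = 2.854e+09.
L_total = 10·log₁₀(2.854e+09) = 94.56 dB SPL.

95 dB SPL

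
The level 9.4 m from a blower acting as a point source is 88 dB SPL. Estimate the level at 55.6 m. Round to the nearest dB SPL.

Point-source attenuation: ΔL = 20·log₁₀(r₂/r₁) = 20·log₁₀(55.6/9.4) = 15.439 dB.
L₂ = 88 − 20·log₁₀(55.6/9.4) = 88 − 15.439 = 72.56 dB SPL.

73 dB SPL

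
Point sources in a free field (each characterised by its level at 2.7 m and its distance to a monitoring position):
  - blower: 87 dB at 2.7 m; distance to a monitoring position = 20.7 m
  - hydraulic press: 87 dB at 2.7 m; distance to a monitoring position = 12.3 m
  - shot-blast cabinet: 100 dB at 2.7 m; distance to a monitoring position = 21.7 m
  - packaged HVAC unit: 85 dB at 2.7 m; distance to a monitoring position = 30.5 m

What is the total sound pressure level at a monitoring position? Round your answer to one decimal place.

First find each source's level at the receiver (point-source: −20·log₁₀(r/r_ref)), then combine on an intensity basis.
blower: 87 − 20·log₁₀(20.7/2.7) = 87 − 17.69 = 69.31 dB.
hydraulic press: 87 − 20·log₁₀(12.3/2.7) = 87 − 13.17 = 73.83 dB.
shot-blast cabinet: 100 − 20·log₁₀(21.7/2.7) = 100 − 18.10 = 81.90 dB.
packaged HVAC unit: 85 − 20·log₁₀(30.5/2.7) = 85 − 21.06 = 63.94 dB.
Σ 10^(L/10) = 1.900e+08 → L_total = 10·log₁₀(1.900e+08) = 82.79 dB.

82.8 dB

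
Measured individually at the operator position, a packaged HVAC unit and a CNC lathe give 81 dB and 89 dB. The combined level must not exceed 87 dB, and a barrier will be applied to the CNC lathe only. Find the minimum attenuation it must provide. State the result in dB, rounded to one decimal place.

Everything except the CNC lathe sums to 10^(81/10) = 1.259e+08 in linear terms, 81.00 dB.
To meet 87 dB overall, the treated CNC lathe may contribute at most 10^(87/10) − 1.259e+08 = 3.753e+08, i.e. 85.74 dB.
Required insertion loss = 89 − 85.74 = 3.26 dB.

3.3 dB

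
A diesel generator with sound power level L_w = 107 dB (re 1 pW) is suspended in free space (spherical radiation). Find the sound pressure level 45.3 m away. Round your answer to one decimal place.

Free-field spherical radiation: L_p = L_w − 10·log₁₀(4π·r²), r = 45.3 m.
4π·r² = 2.579e+04 m², 10·log₁₀ of that is 44.114 dB.
L_p = 107 − 44.114 = 62.89 dB.

62.9 dB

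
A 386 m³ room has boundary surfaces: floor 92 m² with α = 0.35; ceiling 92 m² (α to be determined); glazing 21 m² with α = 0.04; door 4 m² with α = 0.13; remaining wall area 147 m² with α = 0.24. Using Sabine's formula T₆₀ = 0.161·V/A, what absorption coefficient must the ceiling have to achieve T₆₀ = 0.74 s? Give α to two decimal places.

A = 0.161·V/T₆₀ = 0.161·386/0.74 = 83.98 m² sabins.
Absorption from the other surfaces = 92·0.35 + 21·0.04 + 4·0.13 + 147·0.24 = 68.84 m², so the ceiling must supply 15.14 m² over 92 m².
α = 15.14/92 = 0.165.

0.16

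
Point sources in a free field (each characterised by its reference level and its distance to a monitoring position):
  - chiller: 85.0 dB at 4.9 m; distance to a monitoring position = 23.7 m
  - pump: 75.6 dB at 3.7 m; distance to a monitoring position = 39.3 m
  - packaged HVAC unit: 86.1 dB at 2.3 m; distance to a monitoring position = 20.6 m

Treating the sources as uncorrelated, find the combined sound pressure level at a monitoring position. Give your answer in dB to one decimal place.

72.8 dB

Propagate each source to the receiver with L = L_ref − 20·log₁₀(r/r_ref), then add intensities.
chiller: 85.0 − 20·log₁₀(23.7/4.9) = 85.0 − 13.69 = 71.31 dB.
pump: 75.6 − 20·log₁₀(39.3/3.7) = 75.6 − 20.52 = 55.08 dB.
packaged HVAC unit: 86.1 − 20·log₁₀(20.6/2.3) = 86.1 − 19.04 = 67.06 dB.
Σ 10^(L/10) = 1.892e+07 → L_total = 10·log₁₀(1.892e+07) = 72.77 dB.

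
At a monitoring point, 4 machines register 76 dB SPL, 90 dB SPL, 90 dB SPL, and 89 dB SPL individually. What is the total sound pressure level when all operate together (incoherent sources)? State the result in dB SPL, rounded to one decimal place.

For uncorrelated sources the intensities add, so convert each level to linear form, sum, and take 10·log₁₀ of the total.
Σ 10^(L/10) = 10^(76/10) + 10^(90/10) + 10^(90/10) + 10^(89/10) = 2.834e+09.
L_total = 10·log₁₀(2.834e+09) = 94.52 dB SPL.

94.5 dB SPL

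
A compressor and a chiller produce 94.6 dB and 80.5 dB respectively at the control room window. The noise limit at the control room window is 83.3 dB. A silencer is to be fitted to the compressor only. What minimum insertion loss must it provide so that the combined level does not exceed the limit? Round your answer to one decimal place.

Fixed contribution from the other source: Σ 10^(L/10) = 10^(80.5/10) = 1.122e+08 (80.50 dB).
To meet 83.3 dB overall, the treated compressor may contribute at most 10^(83.3/10) − 1.122e+08 = 1.016e+08, i.e. 80.07 dB.
So the compressor must be reduced from 94.6 to 80.07 dB: IL = 14.53 dB.

14.5 dB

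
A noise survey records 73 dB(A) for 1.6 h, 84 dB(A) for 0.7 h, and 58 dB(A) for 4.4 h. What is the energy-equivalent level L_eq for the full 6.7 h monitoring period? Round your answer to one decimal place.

75.0 dB(A)

The energy average is taken in the linear domain: L_eq = 10·log₁₀[(Σ tᵢ·10^(Lᵢ/10))/T], T = 6.7 h.
Σ tᵢ·10^(Lᵢ/10) = 1.6·10^(73/10) + 0.7·10^(84/10) + 4.4·10^(58/10) = 2.105e+08.
L_eq = 10·log₁₀(2.105e+08/6.7) = 74.97 dB(A).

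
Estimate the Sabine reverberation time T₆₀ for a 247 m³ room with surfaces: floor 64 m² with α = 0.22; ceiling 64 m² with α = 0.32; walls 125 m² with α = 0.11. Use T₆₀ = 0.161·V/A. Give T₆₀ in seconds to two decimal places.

Total absorption A = 64·0.22 + 64·0.32 + 125·0.11 = 48.31 m² sabins.
T₆₀ = 0.161 × 247 / 48.31 = 0.823 s.

0.82 s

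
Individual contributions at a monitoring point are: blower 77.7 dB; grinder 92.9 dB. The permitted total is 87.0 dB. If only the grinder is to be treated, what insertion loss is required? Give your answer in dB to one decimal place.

Everything except the grinder sums to 10^(77.7/10) = 5.888e+07 in linear terms, 77.70 dB.
The limit corresponds to 10^(87.0/10) = 5.012e+08; subtracting the fixed part leaves 4.423e+08 for the grinder, i.e. 86.46 dB.
So the grinder must be reduced from 92.9 to 86.46 dB: IL = 6.44 dB.

6.4 dB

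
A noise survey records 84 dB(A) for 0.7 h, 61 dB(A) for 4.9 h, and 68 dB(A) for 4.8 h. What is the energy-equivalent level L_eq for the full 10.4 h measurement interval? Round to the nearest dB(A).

73 dB(A)

L_eq = 10·log₁₀[(1/T)·Σ tᵢ·10^(Lᵢ/10)] with T = 10.4 h.
Σ tᵢ·10^(Lᵢ/10) = 0.7·10^(84/10) + 4.9·10^(61/10) + 4.8·10^(68/10) = 2.123e+08.
L_eq = 10·log₁₀(2.123e+08/10.4) = 73.10 dB(A).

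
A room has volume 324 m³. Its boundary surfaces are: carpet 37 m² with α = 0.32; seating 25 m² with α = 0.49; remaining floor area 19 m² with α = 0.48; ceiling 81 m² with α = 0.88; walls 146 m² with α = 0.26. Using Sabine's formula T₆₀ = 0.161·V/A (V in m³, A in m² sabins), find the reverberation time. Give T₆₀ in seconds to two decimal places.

0.37 s

Summing Sᵢαᵢ: 37·0.32 + 25·0.49 + 19·0.48 + 81·0.88 + 146·0.26 = 142.45 m².
T₆₀ = 0.161 × 324 / 142.45 = 0.366 s.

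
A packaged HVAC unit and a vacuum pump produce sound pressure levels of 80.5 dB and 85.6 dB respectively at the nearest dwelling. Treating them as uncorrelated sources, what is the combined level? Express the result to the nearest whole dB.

87 dB

Incoherent sources combine by intensity addition: L_total = 10·log₁₀(Σ 10^(L_i/10)).
Σ 10^(L/10) = 10^(80.5/10) + 10^(85.6/10) = 4.753e+08.
L_total = 10·log₁₀(4.753e+08) = 86.77 dB.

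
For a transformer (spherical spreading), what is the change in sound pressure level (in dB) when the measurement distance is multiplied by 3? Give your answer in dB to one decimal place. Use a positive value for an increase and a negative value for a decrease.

-9.5 dB

A point source loses 6 dB per doubling of distance; generally ΔL = −20·log₁₀(r₂/r₁).
ΔL = −20·log₁₀(3) = -9.54 dB.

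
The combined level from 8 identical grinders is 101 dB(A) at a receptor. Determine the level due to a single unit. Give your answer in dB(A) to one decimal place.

Dividing the total intensity by 8 lowers the level by 10·log₁₀ 8 = 9.031 dB: L₁ = 101 − 9.031.

92.0 dB(A)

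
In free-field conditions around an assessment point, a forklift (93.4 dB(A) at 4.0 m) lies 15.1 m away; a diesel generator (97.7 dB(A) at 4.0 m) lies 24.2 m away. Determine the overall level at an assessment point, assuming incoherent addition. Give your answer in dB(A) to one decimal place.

Apply inverse-square spreading to bring every level to the receiver, then sum 10^(L/10).
forklift: 93.4 − 20·log₁₀(15.1/4.0) = 93.4 − 11.54 = 81.86 dB(A).
diesel generator: 97.7 − 20·log₁₀(24.2/4.0) = 97.7 − 15.64 = 82.06 dB(A).
Σ 10^(L/10) = 3.144e+08 → L_total = 10·log₁₀(3.144e+08) = 84.97 dB(A).

85.0 dB(A)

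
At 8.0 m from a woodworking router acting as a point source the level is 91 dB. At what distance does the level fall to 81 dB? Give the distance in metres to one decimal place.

The 10.0 dB drop corresponds to a distance ratio of 10^(10.0/20) for a point source.
r₂ = 8.0·10^((91−81)/20) = 8.0·10^(10.0/20) = 25.30 m.

25.3 m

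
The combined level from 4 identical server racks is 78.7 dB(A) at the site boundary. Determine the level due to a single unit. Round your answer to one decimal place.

72.7 dB(A)

Dividing the total intensity by 4 lowers the level by 10·log₁₀ 4 = 6.021 dB: L₁ = 78.7 − 6.021.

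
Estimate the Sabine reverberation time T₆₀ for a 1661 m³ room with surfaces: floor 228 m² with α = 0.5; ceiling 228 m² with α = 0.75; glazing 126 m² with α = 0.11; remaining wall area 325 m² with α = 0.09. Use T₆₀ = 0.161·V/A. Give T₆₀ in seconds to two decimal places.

0.82 s

Total absorption A = 228·0.5 + 228·0.75 + 126·0.11 + 325·0.09 = 328.11 m² sabins.
T₆₀ = 0.161 × 1661 / 328.11 = 0.815 s.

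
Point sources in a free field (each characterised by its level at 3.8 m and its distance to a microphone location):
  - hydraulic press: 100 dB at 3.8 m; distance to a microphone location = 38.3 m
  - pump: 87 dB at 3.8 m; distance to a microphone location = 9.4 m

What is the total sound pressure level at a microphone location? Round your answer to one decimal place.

First find each source's level at the receiver (point-source: −20·log₁₀(r/r_ref)), then combine on an intensity basis.
hydraulic press: 100 − 20·log₁₀(38.3/3.8) = 100 − 20.07 = 79.93 dB.
pump: 87 − 20·log₁₀(9.4/3.8) = 87 − 7.87 = 79.13 dB.
Σ 10^(L/10) = 1.803e+08 → L_total = 10·log₁₀(1.803e+08) = 82.56 dB.

82.6 dB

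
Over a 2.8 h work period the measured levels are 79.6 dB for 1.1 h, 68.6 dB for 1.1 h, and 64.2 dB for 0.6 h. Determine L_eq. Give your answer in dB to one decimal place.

75.9 dB

Weight each interval's intensity by its duration and average over T = 2.8 h:
Σ tᵢ·10^(Lᵢ/10) = 1.1·10^(79.6/10) + 1.1·10^(68.6/10) + 0.6·10^(64.2/10) = 1.099e+08.
L_eq = 10·log₁₀(1.099e+08/2.8) = 75.94 dB.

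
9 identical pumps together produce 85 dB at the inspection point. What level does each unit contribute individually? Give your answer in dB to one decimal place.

75.5 dB

Dividing the total intensity by 9 lowers the level by 10·log₁₀ 9 = 9.542 dB: L₁ = 85 − 9.542.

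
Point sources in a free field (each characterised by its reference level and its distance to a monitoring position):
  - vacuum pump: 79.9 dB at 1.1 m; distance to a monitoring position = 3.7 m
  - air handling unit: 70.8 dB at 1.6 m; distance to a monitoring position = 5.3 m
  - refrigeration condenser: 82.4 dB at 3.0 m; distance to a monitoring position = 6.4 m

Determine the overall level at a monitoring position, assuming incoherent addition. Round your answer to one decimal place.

Propagate each source to the receiver with L = L_ref − 20·log₁₀(r/r_ref), then add intensities.
vacuum pump: 79.9 − 20·log₁₀(3.7/1.1) = 79.9 − 10.54 = 69.36 dB.
air handling unit: 70.8 − 20·log₁₀(5.3/1.6) = 70.8 − 10.40 = 60.40 dB.
refrigeration condenser: 82.4 − 20·log₁₀(6.4/3.0) = 82.4 − 6.58 = 75.82 dB.
Σ 10^(L/10) = 4.792e+07 → L_total = 10·log₁₀(4.792e+07) = 76.80 dB.

76.8 dB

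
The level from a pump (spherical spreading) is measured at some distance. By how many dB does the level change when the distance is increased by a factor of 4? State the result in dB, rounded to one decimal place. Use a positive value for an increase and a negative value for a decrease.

-12.0 dB

With spherical spreading the level changes by −20·log₁₀(r₂/r₁).
ΔL = −20·log₁₀(4) = -12.04 dB.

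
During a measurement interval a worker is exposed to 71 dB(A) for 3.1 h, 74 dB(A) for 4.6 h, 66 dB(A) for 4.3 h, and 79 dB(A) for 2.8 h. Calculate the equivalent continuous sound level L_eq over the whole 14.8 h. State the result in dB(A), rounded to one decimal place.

74.3 dB(A)

Weight each interval's intensity by its duration and average over T = 14.8 h:
Σ tᵢ·10^(Lᵢ/10) = 3.1·10^(71/10) + 4.6·10^(74/10) + 4.3·10^(66/10) + 2.8·10^(79/10) = 3.941e+08.
L_eq = 10·log₁₀(3.941e+08/14.8) = 74.25 dB(A).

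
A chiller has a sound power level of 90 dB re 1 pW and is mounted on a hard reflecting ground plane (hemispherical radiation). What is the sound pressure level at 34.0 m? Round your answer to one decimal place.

51.4 dB

L_p = L_w − 10·log₁₀(2π·r²) with r = 34.0 m.
2π·r² = 7263 m², 10·log₁₀ of that is 38.611 dB.
L_p = 90 − 38.611 = 51.39 dB.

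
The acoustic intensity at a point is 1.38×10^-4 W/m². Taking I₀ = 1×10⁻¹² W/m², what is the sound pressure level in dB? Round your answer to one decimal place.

81.4 dB

L = 10·log₁₀(I/I₀) = 10·log₁₀(1.38×10^-4/10⁻¹²) = 10·log₁₀(1.38×10^8).
L = 10·(0.1399 + 8) = 81.40 dB.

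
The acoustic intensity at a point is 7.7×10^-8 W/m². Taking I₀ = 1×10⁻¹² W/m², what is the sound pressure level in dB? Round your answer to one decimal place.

L = 10·log₁₀(I/I₀) = 10·log₁₀(7.7×10^-8/10⁻¹²) = 10·log₁₀(7.7×10^4).
L = 10·(0.8865 + 4) = 48.86 dB.

48.9 dB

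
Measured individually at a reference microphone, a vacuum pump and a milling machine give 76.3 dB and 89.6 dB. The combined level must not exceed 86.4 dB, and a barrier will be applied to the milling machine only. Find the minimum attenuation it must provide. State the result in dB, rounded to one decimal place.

Fixed contribution from the other source: Σ 10^(L/10) = 10^(76.3/10) = 4.266e+07 (76.30 dB).
To meet 86.4 dB overall, the treated milling machine may contribute at most 10^(86.4/10) − 4.266e+07 = 3.939e+08, i.e. 85.95 dB.
So the milling machine must be reduced from 89.6 to 85.95 dB: IL = 3.65 dB.

3.6 dB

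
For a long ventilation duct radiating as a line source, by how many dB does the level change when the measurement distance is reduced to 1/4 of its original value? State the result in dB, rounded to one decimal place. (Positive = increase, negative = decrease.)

+6.0 dB

With cylindrical spreading the level changes by −10·log₁₀(r₂/r₁).
ΔL = −10·log₁₀(0.25) = +6.02 dB.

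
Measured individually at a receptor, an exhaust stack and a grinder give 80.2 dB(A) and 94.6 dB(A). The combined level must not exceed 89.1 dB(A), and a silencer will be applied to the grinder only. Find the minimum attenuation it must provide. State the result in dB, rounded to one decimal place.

6.1 dB

Fixed contribution from the other source: Σ 10^(L/10) = 10^(80.2/10) = 1.047e+08 (80.20 dB(A)).
The limit corresponds to 10^(89.1/10) = 8.128e+08; subtracting the fixed part leaves 7.081e+08 for the grinder, i.e. 88.50 dB(A).
Required insertion loss = 94.6 − 88.50 = 6.10 dB.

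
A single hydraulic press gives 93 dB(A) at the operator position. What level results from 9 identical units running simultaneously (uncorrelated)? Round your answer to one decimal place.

102.5 dB(A)

With 9 equal, uncorrelated contributions the intensity is 9× that of one unit, giving a rise of 10·log₁₀ 9.
L_total = 93 + 10·log₁₀(9) = 93 + 9.542 = 102.54 dB(A).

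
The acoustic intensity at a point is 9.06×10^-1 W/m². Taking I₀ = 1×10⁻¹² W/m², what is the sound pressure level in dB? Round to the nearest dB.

L = 10·log₁₀(I/I₀) = 10·log₁₀(9.06×10^-1/10⁻¹²) = 10·log₁₀(9.06×10^11).
L = 10·(0.9571 + 11) = 119.57 dB.

120 dB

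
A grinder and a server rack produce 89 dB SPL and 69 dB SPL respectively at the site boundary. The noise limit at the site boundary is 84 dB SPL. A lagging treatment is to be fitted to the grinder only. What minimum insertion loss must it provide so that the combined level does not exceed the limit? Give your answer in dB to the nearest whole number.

5 dB

Fixed contribution from the other source: Σ 10^(L/10) = 10^(69/10) = 7.943e+06 (69.00 dB SPL).
To meet 84 dB SPL overall, the treated grinder may contribute at most 10^(84/10) − 7.943e+06 = 2.432e+08, i.e. 83.86 dB SPL.
Required insertion loss = 89 − 83.86 = 5.14 dB.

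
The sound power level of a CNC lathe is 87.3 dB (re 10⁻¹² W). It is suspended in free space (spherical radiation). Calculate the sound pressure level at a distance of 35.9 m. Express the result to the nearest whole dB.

Free-field spherical radiation: L_p = L_w − 10·log₁₀(4π·r²), r = 35.9 m.
4π·r² = 1.62e+04 m², 10·log₁₀ of that is 42.094 dB.
L_p = 87.3 − 42.094 = 45.21 dB.

45 dB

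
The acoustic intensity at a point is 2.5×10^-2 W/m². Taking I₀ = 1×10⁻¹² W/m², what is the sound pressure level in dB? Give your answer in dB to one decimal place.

104.0 dB

I/I₀ = 2.5×10^-2/10⁻¹² = 2.5×10^10, and L = 10·log₁₀(I/I₀).
L = 10·(0.3979 + 10) = 103.98 dB.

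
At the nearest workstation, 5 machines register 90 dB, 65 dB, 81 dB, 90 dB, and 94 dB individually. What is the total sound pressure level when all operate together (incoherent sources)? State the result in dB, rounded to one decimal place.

96.7 dB

Incoherent sources combine by intensity addition: L_total = 10·log₁₀(Σ 10^(L_i/10)).
Σ 10^(L/10) = 10^(90/10) + 10^(65/10) + 10^(81/10) + 10^(90/10) + 10^(94/10) = 4.641e+09.
L_total = 10·log₁₀(4.641e+09) = 96.67 dB.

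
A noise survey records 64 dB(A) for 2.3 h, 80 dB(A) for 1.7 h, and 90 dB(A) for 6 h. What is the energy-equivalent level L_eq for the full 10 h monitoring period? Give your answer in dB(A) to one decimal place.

L_eq = 10·log₁₀[(1/T)·Σ tᵢ·10^(Lᵢ/10)] with T = 10 h.
Σ tᵢ·10^(Lᵢ/10) = 2.3·10^(64/10) + 1.7·10^(80/10) + 6·10^(90/10) = 6.176e+09.
L_eq = 10·log₁₀(6.176e+09/10) = 87.91 dB(A).

87.9 dB(A)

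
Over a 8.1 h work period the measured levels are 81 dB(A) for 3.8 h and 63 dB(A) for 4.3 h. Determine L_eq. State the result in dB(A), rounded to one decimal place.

77.8 dB(A)

Weight each interval's intensity by its duration and average over T = 8.1 h:
Σ tᵢ·10^(Lᵢ/10) = 3.8·10^(81/10) + 4.3·10^(63/10) = 4.870e+08.
L_eq = 10·log₁₀(4.870e+08/8.1) = 77.79 dB(A).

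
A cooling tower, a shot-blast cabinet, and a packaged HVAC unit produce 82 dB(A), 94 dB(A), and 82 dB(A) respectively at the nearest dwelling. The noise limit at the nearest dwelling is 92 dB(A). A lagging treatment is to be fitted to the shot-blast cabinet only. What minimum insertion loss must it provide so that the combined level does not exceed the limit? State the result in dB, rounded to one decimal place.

The untreated sources together contribute 10^(82/10) + 10^(82/10) = 3.170e+08, i.e. 85.01 dB(A).
The limit corresponds to 10^(92/10) = 1.585e+09; subtracting the fixed part leaves 1.268e+09 for the shot-blast cabinet, i.e. 91.03 dB(A).
So the shot-blast cabinet must be reduced from 94 to 91.03 dB(A): IL = 2.97 dB.

3.0 dB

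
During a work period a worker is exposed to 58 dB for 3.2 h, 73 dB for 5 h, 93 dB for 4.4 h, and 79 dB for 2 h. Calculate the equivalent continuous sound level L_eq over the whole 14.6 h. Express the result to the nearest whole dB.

L_eq = 10·log₁₀[(1/T)·Σ tᵢ·10^(Lᵢ/10)] with T = 14.6 h.
Σ tᵢ·10^(Lᵢ/10) = 3.2·10^(58/10) + 5·10^(73/10) + 4.4·10^(93/10) + 2·10^(79/10) = 9.040e+09.
L_eq = 10·log₁₀(9.040e+09/14.6) = 87.92 dB.

88 dB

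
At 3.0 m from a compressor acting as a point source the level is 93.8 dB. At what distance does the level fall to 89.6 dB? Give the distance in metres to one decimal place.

Point-source spreading drops the level by 20·log₁₀(r₂/r₁); inverting, r₂/r₁ = 10^(ΔL/20).
r₂ = 3.0·10^((93.8−89.6)/20) = 3.0·10^(4.2/20) = 4.87 m.

4.9 m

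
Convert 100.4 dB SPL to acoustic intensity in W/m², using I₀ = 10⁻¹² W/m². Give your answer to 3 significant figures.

0.0110 W/m²

I = I₀·10^(L/10) = 10⁻¹² × 10^(100.4/10) = 10^(-1.960).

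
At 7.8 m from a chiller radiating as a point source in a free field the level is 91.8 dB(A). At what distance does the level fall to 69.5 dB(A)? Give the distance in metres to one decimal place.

101.6 m

Point-source spreading drops the level by 20·log₁₀(r₂/r₁); inverting, r₂/r₁ = 10^(ΔL/20).
r₂ = 7.8·10^((91.8−69.5)/20) = 7.8·10^(22.3/20) = 101.65 m.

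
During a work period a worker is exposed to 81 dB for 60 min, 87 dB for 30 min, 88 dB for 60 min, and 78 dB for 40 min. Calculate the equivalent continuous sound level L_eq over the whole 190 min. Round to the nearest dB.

Weight each interval's intensity by its duration and average over T = 190 min:
Σ tᵢ·10^(Lᵢ/10) = 60·10^(81/10) + 30·10^(87/10) + 60·10^(88/10) + 40·10^(78/10) = 6.297e+10.
L_eq = 10·log₁₀(6.297e+10/190) = 85.20 dB.

85 dB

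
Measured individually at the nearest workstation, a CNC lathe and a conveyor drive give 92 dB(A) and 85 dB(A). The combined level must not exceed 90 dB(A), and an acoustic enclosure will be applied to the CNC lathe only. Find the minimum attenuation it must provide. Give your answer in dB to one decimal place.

Fixed contribution from the other source: Σ 10^(L/10) = 10^(85/10) = 3.162e+08 (85.00 dB(A)).
The limit corresponds to 10^(90/10) = 1.000e+09; subtracting the fixed part leaves 6.838e+08 for the CNC lathe, i.e. 88.35 dB(A).
Required insertion loss = 92 − 88.35 = 3.65 dB.

3.7 dB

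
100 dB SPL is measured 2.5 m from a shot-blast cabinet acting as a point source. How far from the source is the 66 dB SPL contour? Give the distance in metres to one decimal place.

The 34.0 dB drop corresponds to a distance ratio of 10^(34.0/20) for a point source.
r₂ = 2.5·10^((100−66)/20) = 2.5·10^(34.0/20) = 125.30 m.

125.3 m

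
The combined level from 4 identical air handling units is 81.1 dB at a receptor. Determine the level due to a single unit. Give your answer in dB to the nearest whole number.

75 dB

Dividing the total intensity by 4 lowers the level by 10·log₁₀ 4 = 6.021 dB: L₁ = 81.1 − 6.021.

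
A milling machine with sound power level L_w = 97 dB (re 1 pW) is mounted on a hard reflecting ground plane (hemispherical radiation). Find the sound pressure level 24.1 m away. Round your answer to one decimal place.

61.4 dB

Free-field hemispherical radiation: L_p = L_w − 10·log₁₀(2π·r²), r = 24.1 m.
2π·r² = 3649 m², 10·log₁₀ of that is 35.622 dB.
L_p = 97 − 35.622 = 61.38 dB.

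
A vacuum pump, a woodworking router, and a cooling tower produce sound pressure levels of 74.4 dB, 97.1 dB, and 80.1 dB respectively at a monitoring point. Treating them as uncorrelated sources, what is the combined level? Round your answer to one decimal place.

97.2 dB

For uncorrelated sources the intensities add, so convert each level to linear form, sum, and take 10·log₁₀ of the total.
Σ 10^(L/10) = 10^(74.4/10) + 10^(97.1/10) + 10^(80.1/10) = 5.258e+09.
L_total = 10·log₁₀(5.258e+09) = 97.21 dB.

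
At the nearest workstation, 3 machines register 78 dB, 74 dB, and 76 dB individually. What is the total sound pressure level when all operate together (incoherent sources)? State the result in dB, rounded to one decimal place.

81.1 dB

Incoherent sources combine by intensity addition: L_total = 10·log₁₀(Σ 10^(L_i/10)).
Σ 10^(L/10) = 10^(78/10) + 10^(74/10) + 10^(76/10) = 1.280e+08.
L_total = 10·log₁₀(1.280e+08) = 81.07 dB.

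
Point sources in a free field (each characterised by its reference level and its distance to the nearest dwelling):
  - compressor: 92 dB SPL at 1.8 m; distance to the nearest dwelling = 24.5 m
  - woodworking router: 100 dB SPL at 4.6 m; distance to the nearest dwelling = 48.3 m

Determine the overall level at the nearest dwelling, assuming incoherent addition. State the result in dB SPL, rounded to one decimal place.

80.0 dB SPL

First find each source's level at the receiver (point-source: −20·log₁₀(r/r_ref)), then combine on an intensity basis.
compressor: 92 − 20·log₁₀(24.5/1.8) = 92 − 22.68 = 69.32 dB SPL.
woodworking router: 100 − 20·log₁₀(48.3/4.6) = 100 − 20.42 = 79.58 dB SPL.
Σ 10^(L/10) = 9.926e+07 → L_total = 10·log₁₀(9.926e+07) = 79.97 dB SPL.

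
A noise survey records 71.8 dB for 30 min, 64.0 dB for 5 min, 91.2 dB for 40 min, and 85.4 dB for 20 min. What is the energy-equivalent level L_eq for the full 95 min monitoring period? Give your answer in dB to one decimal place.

88.0 dB

The energy average is taken in the linear domain: L_eq = 10·log₁₀[(Σ tᵢ·10^(Lᵢ/10))/T], T = 95 min.
Σ tᵢ·10^(Lᵢ/10) = 30·10^(71.8/10) + 5·10^(64.0/10) + 40·10^(91.2/10) + 20·10^(85.4/10) = 6.013e+10.
L_eq = 10·log₁₀(6.013e+10/95) = 88.01 dB.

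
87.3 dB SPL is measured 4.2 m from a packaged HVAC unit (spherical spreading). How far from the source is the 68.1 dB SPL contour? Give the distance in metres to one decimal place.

The 19.2 dB drop corresponds to a distance ratio of 10^(19.2/20) for a point source.
r₂ = 4.2·10^((87.3−68.1)/20) = 4.2·10^(19.2/20) = 38.30 m.

38.3 m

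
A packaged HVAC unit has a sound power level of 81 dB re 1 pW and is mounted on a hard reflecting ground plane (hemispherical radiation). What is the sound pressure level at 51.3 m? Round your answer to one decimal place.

The power spreads over a hemisphere of area 2π·r², so L_p = L_w − 10·log₁₀(2π·r²).
2π·r² = 1.654e+04 m², 10·log₁₀ of that is 42.184 dB.
L_p = 81 − 42.184 = 38.82 dB.

38.8 dB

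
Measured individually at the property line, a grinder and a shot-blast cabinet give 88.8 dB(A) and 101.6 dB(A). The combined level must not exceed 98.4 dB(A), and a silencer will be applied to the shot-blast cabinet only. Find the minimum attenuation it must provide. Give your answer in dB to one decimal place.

Fixed contribution from the other source: Σ 10^(L/10) = 10^(88.8/10) = 7.586e+08 (88.80 dB(A)).
The limit corresponds to 10^(98.4/10) = 6.918e+09; subtracting the fixed part leaves 6.160e+09 for the shot-blast cabinet, i.e. 97.90 dB(A).
Required insertion loss = 101.6 − 97.90 = 3.70 dB.

3.7 dB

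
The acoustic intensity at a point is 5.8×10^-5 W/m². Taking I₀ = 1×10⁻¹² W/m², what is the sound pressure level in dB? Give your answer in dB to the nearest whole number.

78 dB

Dividing by I₀ shifts the exponent by 12: I/I₀ = 5.8×10^7.
L = 10·(0.7634 + 7) = 77.63 dB.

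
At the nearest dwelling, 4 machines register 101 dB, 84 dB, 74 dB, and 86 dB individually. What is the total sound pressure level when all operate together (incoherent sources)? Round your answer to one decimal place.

101.2 dB

For uncorrelated sources the intensities add, so convert each level to linear form, sum, and take 10·log₁₀ of the total.
Σ 10^(L/10) = 10^(101/10) + 10^(84/10) + 10^(74/10) + 10^(86/10) = 1.326e+10.
L_total = 10·log₁₀(1.326e+10) = 101.23 dB.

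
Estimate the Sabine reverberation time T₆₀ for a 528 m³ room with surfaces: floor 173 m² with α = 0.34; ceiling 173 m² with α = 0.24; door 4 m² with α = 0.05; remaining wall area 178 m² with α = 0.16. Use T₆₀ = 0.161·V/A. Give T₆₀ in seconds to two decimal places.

Total absorption A = 173·0.34 + 173·0.24 + 4·0.05 + 178·0.16 = 129.02 m² sabins.
T₆₀ = 0.161 × 528 / 129.02 = 0.659 s.

0.66 s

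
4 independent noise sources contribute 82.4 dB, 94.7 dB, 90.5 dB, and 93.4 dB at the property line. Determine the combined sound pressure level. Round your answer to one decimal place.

For uncorrelated sources the intensities add, so convert each level to linear form, sum, and take 10·log₁₀ of the total.
Σ 10^(L/10) = 10^(82.4/10) + 10^(94.7/10) + 10^(90.5/10) + 10^(93.4/10) = 6.435e+09.
L_total = 10·log₁₀(6.435e+09) = 98.09 dB.

98.1 dB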